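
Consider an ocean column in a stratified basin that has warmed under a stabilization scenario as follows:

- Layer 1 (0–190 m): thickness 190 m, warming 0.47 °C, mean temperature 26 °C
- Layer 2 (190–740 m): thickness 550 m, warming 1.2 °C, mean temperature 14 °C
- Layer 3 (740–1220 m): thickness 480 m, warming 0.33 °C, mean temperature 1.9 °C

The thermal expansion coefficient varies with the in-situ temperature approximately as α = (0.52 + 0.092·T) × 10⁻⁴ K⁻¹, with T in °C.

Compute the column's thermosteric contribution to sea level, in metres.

Δh = 0.16 m

Layer 1: α = (0.52 + 0.092×26)×10⁻⁴ = 2.912×10⁻⁴ K⁻¹
Layer 2: α = (0.52 + 0.092×14)×10⁻⁴ = 1.808×10⁻⁴ K⁻¹
Layer 3: α = (0.52 + 0.092×1.9)×10⁻⁴ = 0.6948×10⁻⁴ K⁻¹
2.912×10⁻⁴ × 0.47 × 190 = 0.02600416 m
Layer 2: 1.808×10⁻⁴ × 1.2 × 550 = 0.119328 m
Layer 3: 0.6948×10⁻⁴ × 0.33 × 480 = 0.011005632 m
Δh = 0.02600416 + 0.119328 + 0.011005632 = 0.156337792 m ≈ 0.16 m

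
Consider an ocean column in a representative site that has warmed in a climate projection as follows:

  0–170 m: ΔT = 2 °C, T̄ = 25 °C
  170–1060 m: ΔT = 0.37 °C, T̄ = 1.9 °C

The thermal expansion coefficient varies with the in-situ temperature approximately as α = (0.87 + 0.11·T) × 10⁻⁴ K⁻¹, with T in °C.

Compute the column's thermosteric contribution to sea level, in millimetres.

Layer 1: α = (0.87 + 0.11×25)×10⁻⁴ = 3.62×10⁻⁴ K⁻¹
Layer 2: α = (0.87 + 0.11×1.9)×10⁻⁴ = 1.079×10⁻⁴ K⁻¹
170 × 2 × 3.62×10⁻⁴ = 0.12308 m
Layer 2: 1.079×10⁻⁴ × 890 × 0.37 = 0.03553147 m
Δh = 0.12308 + 0.03553147 = 0.15861147 m

Δh ≈ 159 mm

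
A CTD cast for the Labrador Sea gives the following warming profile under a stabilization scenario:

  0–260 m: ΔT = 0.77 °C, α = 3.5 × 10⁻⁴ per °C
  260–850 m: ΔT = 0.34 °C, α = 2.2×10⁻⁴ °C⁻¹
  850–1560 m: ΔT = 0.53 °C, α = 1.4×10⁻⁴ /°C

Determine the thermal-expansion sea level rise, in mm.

Δh ≈ 170 mm

0–260 m: 3.5×10⁻⁴ × 0.77 × 260 = 0.07007 m
Layer 2: 590 × 2.2×10⁻⁴ × 0.34 = 0.044132 m
Layer 3: 0.53 × 1.4×10⁻⁴ × 710 = 0.052682 m
Δh = 0.07007 + 0.044132 + 0.052682 = 0.166884 m ≈ 170 mm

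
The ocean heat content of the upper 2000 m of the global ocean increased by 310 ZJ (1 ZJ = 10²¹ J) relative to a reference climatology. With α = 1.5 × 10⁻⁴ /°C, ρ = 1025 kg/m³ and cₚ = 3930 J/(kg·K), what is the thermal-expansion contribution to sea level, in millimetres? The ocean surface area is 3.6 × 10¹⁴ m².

about 32.1 mm

Per unit area: Q = 310×10²¹ / (3.6×10¹⁴) ≈ 8.611×10⁸ J/m²
Δh = αQ/(ρcₚ) = 1.5×10⁻⁴ × 8.611×10⁸ / (1025 × 3930) ≈ 0.032065 m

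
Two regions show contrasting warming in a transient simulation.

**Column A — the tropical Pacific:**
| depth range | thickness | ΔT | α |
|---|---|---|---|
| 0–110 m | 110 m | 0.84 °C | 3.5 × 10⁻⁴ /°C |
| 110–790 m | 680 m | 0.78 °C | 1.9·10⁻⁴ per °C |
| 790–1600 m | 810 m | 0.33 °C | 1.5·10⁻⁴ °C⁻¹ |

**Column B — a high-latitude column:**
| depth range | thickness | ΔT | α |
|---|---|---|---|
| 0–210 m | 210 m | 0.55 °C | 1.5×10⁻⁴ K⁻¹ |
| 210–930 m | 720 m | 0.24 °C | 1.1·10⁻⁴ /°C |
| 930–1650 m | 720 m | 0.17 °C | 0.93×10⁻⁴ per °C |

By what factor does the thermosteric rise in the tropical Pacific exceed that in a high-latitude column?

a factor of 3.63

A 110 × 3.5×10⁻⁴ × 0.84 = 0.03234 m
A 0.78 × 1.9×10⁻⁴ × 680 = 0.100776 m
A Layer 3: 810 × 0.33 × 1.5×10⁻⁴ = 0.040095 m
A total: 0.173211 m
B 210 × 1.5×10⁻⁴ × 0.55 = 0.017325 m
B 210–930 m: 720 × 1.1×10⁻⁴ × 0.24 = 0.019008 m
B 0.93×10⁻⁴ × 0.17 × 720 = 0.0113832 m
B total: 0.0477162 m
Ratio: 0.173211 / 0.0477162 ≈ 3.630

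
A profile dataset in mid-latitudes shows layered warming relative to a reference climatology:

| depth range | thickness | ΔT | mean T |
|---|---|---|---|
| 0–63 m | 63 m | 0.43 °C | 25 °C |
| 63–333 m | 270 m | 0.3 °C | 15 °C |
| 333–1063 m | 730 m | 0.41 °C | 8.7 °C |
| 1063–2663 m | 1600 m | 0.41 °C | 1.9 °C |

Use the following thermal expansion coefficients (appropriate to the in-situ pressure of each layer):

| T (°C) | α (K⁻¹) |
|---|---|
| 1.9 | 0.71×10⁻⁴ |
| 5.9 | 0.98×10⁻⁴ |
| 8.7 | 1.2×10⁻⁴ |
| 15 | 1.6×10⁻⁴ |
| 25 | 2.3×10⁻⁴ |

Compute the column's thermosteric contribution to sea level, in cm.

Δh ≈ 10.2 cm

Layer 1 at 25 °C → α = 2.3×10⁻⁴ K⁻¹
Layer 2 at 15 °C → α = 1.6×10⁻⁴ K⁻¹
Layer 3 at 8.7 °C → α = 1.2×10⁻⁴ K⁻¹
Layer 4 at 1.9 °C → α = 0.71×10⁻⁴ K⁻¹
Layer 1: 63 × 2.3×10⁻⁴ × 0.43 = 0.0062307 m
63–333 m: 270 × 0.3 × 1.6×10⁻⁴ = 0.01296 m
333–1063 m: 730 × 0.41 × 1.2×10⁻⁴ = 0.035916 m
1063–2663 m: 0.41 × 1600 × 0.71×10⁻⁴ = 0.046576 m
Δh = 0.0062307 + 0.01296 + 0.035916 + 0.046576 = 0.1016827 m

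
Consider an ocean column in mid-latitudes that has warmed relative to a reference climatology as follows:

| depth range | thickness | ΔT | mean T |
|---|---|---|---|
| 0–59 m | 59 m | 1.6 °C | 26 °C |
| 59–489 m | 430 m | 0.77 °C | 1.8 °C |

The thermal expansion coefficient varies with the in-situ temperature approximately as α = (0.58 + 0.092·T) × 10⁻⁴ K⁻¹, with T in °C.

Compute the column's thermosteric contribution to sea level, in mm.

Δh = 53 mm

Layer 1: α = (0.58 + 0.092×26)×10⁻⁴ = 2.972×10⁻⁴ K⁻¹
Layer 2: α = (0.58 + 0.092×1.8)×10⁻⁴ = 0.7456×10⁻⁴ K⁻¹
0–59 m: 2.972×10⁻⁴ × 59 × 1.6 = 0.02805568 m
Layer 2: 0.77 × 430 × 0.7456×10⁻⁴ = 0.024686816 m
Δh = 0.02805568 + 0.024686816 = 0.052742496 m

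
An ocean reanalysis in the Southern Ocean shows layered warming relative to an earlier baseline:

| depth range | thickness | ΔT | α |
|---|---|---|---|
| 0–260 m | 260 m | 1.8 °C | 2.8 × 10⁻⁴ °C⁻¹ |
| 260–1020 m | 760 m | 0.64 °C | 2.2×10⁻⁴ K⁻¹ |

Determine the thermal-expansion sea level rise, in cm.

Δh = 24 cm

Layer 1: 2.8×10⁻⁴ × 1.8 × 260 = 0.13104 m
260–1020 m: 2.2×10⁻⁴ × 760 × 0.64 = 0.107008 m
Δh = 0.13104 + 0.107008 = 0.238048 m ≈ 24 cm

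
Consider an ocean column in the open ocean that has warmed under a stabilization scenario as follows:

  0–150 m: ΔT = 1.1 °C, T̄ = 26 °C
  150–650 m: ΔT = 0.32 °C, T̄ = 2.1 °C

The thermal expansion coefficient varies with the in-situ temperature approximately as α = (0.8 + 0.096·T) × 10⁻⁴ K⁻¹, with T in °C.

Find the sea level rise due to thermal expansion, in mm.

Layer 1: α = (0.8 + 0.096×26)×10⁻⁴ = 3.296×10⁻⁴ K⁻¹
Layer 2: α = (0.8 + 0.096×2.1)×10⁻⁴ = 1.0016×10⁻⁴ K⁻¹
Layer 1: 1.1 × 150 × 3.296×10⁻⁴ = 0.054384 m
150–650 m: 1.0016×10⁻⁴ × 0.32 × 500 = 0.0160256 m
Δh = 0.054384 + 0.0160256 = 0.0704096 m

Δh = 70 mm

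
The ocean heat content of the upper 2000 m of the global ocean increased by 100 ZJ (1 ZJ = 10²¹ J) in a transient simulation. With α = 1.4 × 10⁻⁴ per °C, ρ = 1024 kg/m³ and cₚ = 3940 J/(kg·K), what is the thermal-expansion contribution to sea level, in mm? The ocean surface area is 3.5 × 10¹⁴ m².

Per unit area: Q = 100×10²¹ / (3.5×10¹⁴) ≈ 2.857×10⁸ J/m²
Δh = αQ/(ρcₚ) = 1.4×10⁻⁴ × 2.857×10⁸ / (1024 × 3940) ≈ 0.0099138 m

Δh = 9.91 mm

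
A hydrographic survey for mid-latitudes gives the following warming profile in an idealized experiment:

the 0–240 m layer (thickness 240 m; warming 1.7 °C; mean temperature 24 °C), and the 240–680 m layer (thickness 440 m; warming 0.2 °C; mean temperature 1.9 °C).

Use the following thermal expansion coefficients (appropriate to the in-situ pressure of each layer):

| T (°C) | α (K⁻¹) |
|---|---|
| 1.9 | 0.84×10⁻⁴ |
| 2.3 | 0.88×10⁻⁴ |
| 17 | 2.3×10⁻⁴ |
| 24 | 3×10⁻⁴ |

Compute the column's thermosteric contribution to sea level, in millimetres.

Layer 1 at 24 °C → α = 3×10⁻⁴ K⁻¹
Layer 2 at 1.9 °C → α = 0.84×10⁻⁴ K⁻¹
240 × 1.7 × 3×10⁻⁴ = 0.12240 m
240–680 m: 0.2 × 0.84×10⁻⁴ × 440 = 0.007392 m
Δh = 0.12240 + 0.007392 = 0.129792 m

130 mm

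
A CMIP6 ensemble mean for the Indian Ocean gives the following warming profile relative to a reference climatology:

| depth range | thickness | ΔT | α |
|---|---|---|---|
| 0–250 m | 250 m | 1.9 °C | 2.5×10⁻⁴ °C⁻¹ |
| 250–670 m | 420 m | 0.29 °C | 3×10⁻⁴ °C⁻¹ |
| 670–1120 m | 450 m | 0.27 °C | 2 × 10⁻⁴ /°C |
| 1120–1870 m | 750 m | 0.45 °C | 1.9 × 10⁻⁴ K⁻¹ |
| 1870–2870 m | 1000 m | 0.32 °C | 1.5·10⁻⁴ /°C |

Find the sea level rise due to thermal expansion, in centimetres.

29.2 cm of thermosteric rise

250 × 2.5×10⁻⁴ × 1.9 = 0.11875 m
250–670 m: 420 × 3×10⁻⁴ × 0.29 = 0.03654 m
670–1120 m: 0.27 × 450 × 2×10⁻⁴ = 0.02430 m
0.45 × 1.9×10⁻⁴ × 750 = 0.064125 m
1870–2870 m: 0.32 × 1000 × 1.5×10⁻⁴ = 0.04800 m
Δh = 0.11875 + 0.03654 + 0.02430 + 0.064125 + 0.04800 = 0.291715 m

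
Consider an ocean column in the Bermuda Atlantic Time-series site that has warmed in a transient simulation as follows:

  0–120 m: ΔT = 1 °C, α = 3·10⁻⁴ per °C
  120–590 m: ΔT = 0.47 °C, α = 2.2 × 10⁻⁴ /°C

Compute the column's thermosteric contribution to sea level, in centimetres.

8.46 cm of thermosteric rise

3×10⁻⁴ × 1 × 120 = 0.03600 m
0.47 × 470 × 2.2×10⁻⁴ = 0.048598 m
Δh = 0.03600 + 0.048598 = 0.084598 m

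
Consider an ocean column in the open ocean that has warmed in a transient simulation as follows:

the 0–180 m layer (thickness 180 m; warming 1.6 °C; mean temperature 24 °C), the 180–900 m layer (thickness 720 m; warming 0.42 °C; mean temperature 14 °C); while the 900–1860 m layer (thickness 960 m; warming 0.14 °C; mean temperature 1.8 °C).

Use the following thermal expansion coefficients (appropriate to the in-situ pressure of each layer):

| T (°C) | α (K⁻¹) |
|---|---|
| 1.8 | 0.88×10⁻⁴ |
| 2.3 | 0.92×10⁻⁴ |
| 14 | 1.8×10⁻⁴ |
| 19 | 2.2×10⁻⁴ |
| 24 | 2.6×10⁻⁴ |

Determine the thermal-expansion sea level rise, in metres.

Layer 1 at 24 °C → α = 2.6×10⁻⁴ K⁻¹
Layer 2 at 14 °C → α = 1.8×10⁻⁴ K⁻¹
Layer 3 at 1.8 °C → α = 0.88×10⁻⁴ K⁻¹
0–180 m: 1.6 × 2.6×10⁻⁴ × 180 = 0.07488 m
Layer 2: 1.8×10⁻⁴ × 720 × 0.42 = 0.054432 m
Layer 3: 0.88×10⁻⁴ × 960 × 0.14 = 0.0118272 m
Δh = 0.07488 + 0.054432 + 0.0118272 = 0.1411392 m

Δh = 0.14 m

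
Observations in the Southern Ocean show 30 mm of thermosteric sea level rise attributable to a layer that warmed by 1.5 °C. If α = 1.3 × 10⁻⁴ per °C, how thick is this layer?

H = Δh/(αΔT) = 0.03 / (1.3×10⁻⁴ × 1.5) ≈ 153.8 m

about 150 m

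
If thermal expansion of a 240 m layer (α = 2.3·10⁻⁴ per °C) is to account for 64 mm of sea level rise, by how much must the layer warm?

ΔT = Δh/(αH) = 0.064 / (2.3×10⁻⁴ × 240) ≈ 1.159 K

1.2 K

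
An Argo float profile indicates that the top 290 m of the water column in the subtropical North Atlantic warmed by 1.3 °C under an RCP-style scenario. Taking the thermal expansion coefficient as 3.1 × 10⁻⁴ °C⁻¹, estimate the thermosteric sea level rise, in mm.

Δh = αΔT·H = 3.1×10⁻⁴ × 1.3 × 290 = 0.11687 m

about 117 mm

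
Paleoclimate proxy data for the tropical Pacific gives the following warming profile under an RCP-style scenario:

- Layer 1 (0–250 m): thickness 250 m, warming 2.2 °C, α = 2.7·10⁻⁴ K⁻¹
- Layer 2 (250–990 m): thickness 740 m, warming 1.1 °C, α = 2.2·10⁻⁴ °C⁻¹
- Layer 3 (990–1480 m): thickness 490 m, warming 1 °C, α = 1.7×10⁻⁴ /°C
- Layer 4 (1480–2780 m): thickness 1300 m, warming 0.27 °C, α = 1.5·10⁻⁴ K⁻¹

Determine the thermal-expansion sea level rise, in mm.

Layer 1: 2.2 × 250 × 2.7×10⁻⁴ = 0.14850 m
250–990 m: 740 × 2.2×10⁻⁴ × 1.1 = 0.17908 m
990–1480 m: 490 × 1 × 1.7×10⁻⁴ = 0.08330 m
0.27 × 1300 × 1.5×10⁻⁴ = 0.05265 m
Δh = 0.14850 + 0.17908 + 0.08330 + 0.05265 = 0.46353 m

about 464 mm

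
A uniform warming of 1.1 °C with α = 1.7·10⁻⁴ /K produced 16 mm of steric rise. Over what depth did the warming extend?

H = Δh/(αΔT) = 0.016 / (1.7×10⁻⁴ × 1.1) ≈ 85.56 m

H ≈ 85.6 m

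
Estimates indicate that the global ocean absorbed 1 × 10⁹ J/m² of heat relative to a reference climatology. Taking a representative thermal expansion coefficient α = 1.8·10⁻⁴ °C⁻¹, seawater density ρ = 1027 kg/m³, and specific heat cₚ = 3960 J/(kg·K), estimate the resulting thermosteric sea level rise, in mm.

Δh ≈ 44.3 mm

Δh = αQ/(ρcₚ) = 1.8×10⁻⁴ × 1×10⁹ / (1027 × 3960) ≈ 0.04426 m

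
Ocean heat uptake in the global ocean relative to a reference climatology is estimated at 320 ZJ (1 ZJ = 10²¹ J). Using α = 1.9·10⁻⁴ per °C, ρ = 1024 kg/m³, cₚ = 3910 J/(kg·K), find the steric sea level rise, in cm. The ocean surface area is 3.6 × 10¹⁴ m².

Per unit area: Q = 320×10²¹ / (3.6×10¹⁴) ≈ 8.889×10⁸ J/m²
Δh = αQ/(ρcₚ) = 1.9×10⁻⁴ × 8.889×10⁸ / (1024 × 3910) ≈ 0.042182 m

Δh ≈ 4.2 cm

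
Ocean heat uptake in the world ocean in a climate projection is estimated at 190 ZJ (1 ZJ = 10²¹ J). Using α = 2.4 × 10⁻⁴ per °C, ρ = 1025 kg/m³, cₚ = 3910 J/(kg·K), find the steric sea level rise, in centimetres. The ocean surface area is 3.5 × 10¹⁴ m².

3.25 cm

Per unit area: Q = 190×10²¹ / (3.5×10¹⁴) ≈ 5.429×10⁸ J/m²
Δh = αQ/(ρcₚ) = 2.4×10⁻⁴ × 5.429×10⁸ / (1025 × 3910) ≈ 0.032511 m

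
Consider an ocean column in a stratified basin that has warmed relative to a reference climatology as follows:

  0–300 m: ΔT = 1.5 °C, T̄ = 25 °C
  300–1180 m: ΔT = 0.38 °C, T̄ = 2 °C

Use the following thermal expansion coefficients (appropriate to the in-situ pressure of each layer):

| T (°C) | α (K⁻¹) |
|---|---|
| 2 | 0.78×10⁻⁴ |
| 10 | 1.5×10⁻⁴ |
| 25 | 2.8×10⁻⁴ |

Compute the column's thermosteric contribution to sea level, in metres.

0.15 m of thermosteric rise

Layer 1 at 25 °C → α = 2.8×10⁻⁴ K⁻¹
Layer 2 at 2 °C → α = 0.78×10⁻⁴ K⁻¹
1.5 × 300 × 2.8×10⁻⁴ = 0.12600 m
300–1180 m: 0.78×10⁻⁴ × 0.38 × 880 = 0.0260832 m
Δh = 0.12600 + 0.0260832 = 0.1520832 m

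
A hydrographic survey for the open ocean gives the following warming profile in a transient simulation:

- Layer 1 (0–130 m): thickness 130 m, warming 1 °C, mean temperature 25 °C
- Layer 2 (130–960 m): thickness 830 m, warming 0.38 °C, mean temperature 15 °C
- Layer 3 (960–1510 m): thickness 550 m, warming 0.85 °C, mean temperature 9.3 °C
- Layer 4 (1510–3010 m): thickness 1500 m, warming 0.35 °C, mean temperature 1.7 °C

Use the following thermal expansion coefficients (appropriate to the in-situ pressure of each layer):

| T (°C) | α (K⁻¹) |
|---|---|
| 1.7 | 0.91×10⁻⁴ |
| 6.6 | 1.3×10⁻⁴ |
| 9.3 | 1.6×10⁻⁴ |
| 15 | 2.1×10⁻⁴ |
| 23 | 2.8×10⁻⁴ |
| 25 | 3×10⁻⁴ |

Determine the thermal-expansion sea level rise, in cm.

Layer 1 at 25 °C → α = 3×10⁻⁴ K⁻¹
Layer 2 at 15 °C → α = 2.1×10⁻⁴ K⁻¹
Layer 3 at 9.3 °C → α = 1.6×10⁻⁴ K⁻¹
Layer 4 at 1.7 °C → α = 0.91×10⁻⁴ K⁻¹
130 × 3×10⁻⁴ × 1 = 0.03900 m
Layer 2: 2.1×10⁻⁴ × 0.38 × 830 = 0.066234 m
960–1510 m: 1.6×10⁻⁴ × 550 × 0.85 = 0.07480 m
1510–3010 m: 1500 × 0.35 × 0.91×10⁻⁴ = 0.047775 m
Δh = 0.03900 + 0.066234 + 0.07480 + 0.047775 = 0.227809 m ≈ 22.8 cm

Δh ≈ 22.8 cm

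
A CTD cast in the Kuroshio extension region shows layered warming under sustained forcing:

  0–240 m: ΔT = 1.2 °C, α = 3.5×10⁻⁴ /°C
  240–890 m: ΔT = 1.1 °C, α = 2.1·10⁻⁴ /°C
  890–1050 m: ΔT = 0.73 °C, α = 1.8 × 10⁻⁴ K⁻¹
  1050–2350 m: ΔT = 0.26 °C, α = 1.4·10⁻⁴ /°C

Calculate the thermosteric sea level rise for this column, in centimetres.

Δh = 32 cm

Layer 1: 1.2 × 3.5×10⁻⁴ × 240 = 0.10080 m
650 × 1.1 × 2.1×10⁻⁴ = 0.15015 m
Layer 3: 160 × 0.73 × 1.8×10⁻⁴ = 0.021024 m
Layer 4: 1.4×10⁻⁴ × 1300 × 0.26 = 0.04732 m
Δh = 0.10080 + 0.15015 + 0.021024 + 0.04732 = 0.319294 m ≈ 32 cm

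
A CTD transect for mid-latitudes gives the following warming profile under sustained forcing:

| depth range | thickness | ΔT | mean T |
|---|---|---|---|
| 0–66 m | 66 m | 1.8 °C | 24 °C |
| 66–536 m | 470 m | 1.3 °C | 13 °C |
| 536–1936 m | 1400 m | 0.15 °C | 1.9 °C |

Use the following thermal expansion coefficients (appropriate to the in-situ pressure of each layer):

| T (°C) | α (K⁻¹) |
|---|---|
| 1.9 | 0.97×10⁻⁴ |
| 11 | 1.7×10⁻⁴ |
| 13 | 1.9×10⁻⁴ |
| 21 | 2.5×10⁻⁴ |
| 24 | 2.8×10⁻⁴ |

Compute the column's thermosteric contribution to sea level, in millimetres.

Layer 1 at 24 °C → α = 2.8×10⁻⁴ K⁻¹
Layer 2 at 13 °C → α = 1.9×10⁻⁴ K⁻¹
Layer 3 at 1.9 °C → α = 0.97×10⁻⁴ K⁻¹
Layer 1: 1.8 × 66 × 2.8×10⁻⁴ = 0.033264 m
1.9×10⁻⁴ × 470 × 1.3 = 0.11609 m
Layer 3: 1400 × 0.15 × 0.97×10⁻⁴ = 0.02037 m
Δh = 0.033264 + 0.11609 + 0.02037 = 0.169724 m

170 mm of thermosteric rise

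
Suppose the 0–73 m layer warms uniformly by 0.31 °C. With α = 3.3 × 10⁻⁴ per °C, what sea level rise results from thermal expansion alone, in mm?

Δh = αΔT·H = 3.3×10⁻⁴ × 0.31 × 73 = 0.0074679 m

about 7.47 mm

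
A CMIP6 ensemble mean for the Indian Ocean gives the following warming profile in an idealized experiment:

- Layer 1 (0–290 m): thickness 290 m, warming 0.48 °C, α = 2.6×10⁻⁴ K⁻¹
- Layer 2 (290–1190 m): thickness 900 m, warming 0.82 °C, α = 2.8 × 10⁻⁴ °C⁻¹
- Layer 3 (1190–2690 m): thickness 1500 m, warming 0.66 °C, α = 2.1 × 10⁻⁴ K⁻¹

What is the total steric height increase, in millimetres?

450 mm of thermosteric rise

0–290 m: 0.48 × 290 × 2.6×10⁻⁴ = 0.036192 m
Layer 2: 900 × 0.82 × 2.8×10⁻⁴ = 0.20664 m
2.1×10⁻⁴ × 1500 × 0.66 = 0.20790 m
Δh = 0.036192 + 0.20664 + 0.20790 = 0.450732 m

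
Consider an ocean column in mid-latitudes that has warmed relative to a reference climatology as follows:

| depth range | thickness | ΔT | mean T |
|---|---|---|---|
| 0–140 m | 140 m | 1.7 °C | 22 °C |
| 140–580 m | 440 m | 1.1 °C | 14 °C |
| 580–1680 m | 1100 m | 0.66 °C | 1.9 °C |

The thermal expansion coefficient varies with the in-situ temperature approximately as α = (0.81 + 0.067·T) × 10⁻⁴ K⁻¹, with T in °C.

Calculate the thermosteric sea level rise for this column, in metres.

Layer 1: α = (0.81 + 0.067×22)×10⁻⁴ = 2.284×10⁻⁴ K⁻¹
Layer 2: α = (0.81 + 0.067×14)×10⁻⁴ = 1.748×10⁻⁴ K⁻¹
Layer 3: α = (0.81 + 0.067×1.9)×10⁻⁴ = 0.9373×10⁻⁴ K⁻¹
Layer 1: 2.284×10⁻⁴ × 140 × 1.7 = 0.0543592 m
140–580 m: 1.748×10⁻⁴ × 440 × 1.1 = 0.0846032 m
580–1680 m: 0.66 × 0.9373×10⁻⁴ × 1100 = 0.06804798 m
Δh = 0.0543592 + 0.0846032 + 0.06804798 = 0.20701038 m

0.207 m of thermosteric rise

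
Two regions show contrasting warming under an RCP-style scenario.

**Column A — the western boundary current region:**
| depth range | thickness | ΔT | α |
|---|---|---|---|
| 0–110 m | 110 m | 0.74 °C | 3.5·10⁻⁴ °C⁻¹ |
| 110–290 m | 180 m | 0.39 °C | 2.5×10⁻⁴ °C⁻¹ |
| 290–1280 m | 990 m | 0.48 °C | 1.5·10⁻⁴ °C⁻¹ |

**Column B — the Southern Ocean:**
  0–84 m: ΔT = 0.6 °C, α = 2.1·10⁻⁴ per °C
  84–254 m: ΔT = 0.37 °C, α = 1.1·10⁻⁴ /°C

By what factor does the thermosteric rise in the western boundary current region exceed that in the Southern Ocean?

6.70

A 110 × 0.74 × 3.5×10⁻⁴ = 0.02849 m
A 180 × 2.5×10⁻⁴ × 0.39 = 0.01755 m
A 1.5×10⁻⁴ × 0.48 × 990 = 0.07128 m
A total: 0.11732 m
B 0.6 × 84 × 2.1×10⁻⁴ = 0.010584 m
B 84–254 m: 170 × 1.1×10⁻⁴ × 0.37 = 0.006919 m
B total: 0.017503 m
Ratio: 0.11732 / 0.017503 ≈ 6.703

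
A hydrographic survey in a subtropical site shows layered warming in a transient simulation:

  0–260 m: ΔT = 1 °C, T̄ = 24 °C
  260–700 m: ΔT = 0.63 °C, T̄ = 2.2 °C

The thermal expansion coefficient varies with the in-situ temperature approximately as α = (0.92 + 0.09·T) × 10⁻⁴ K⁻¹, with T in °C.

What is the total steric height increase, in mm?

111 mm

Layer 1: α = (0.92 + 0.09×24)×10⁻⁴ = 3.08×10⁻⁴ K⁻¹
Layer 2: α = (0.92 + 0.09×2.2)×10⁻⁴ = 1.118×10⁻⁴ K⁻¹
Layer 1: 260 × 1 × 3.08×10⁻⁴ = 0.08008 m
Layer 2: 0.63 × 440 × 1.118×10⁻⁴ = 0.03099096 m
Δh = 0.08008 + 0.03099096 = 0.11107096 m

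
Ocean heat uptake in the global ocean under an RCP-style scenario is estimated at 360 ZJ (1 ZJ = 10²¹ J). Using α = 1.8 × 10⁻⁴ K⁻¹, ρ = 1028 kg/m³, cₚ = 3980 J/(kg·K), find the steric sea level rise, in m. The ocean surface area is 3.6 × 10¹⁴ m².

0.0440 m

Per unit area: Q = 360×10²¹ / (3.6×10¹⁴) = 1×10⁹ J/m²
Δh = αQ/(ρcₚ) = 1.8×10⁻⁴ × 1×10⁹ / (1028 × 3980) ≈ 0.043994 m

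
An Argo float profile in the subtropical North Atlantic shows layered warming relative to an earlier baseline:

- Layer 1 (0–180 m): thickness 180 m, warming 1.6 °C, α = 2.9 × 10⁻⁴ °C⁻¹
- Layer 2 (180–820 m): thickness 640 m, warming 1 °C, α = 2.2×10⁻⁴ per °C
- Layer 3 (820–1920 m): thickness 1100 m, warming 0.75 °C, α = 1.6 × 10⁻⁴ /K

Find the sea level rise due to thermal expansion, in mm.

about 360 mm

Layer 1: 180 × 2.9×10⁻⁴ × 1.6 = 0.08352 m
180–820 m: 2.2×10⁻⁴ × 640 × 1 = 0.14080 m
Layer 3: 0.75 × 1100 × 1.6×10⁻⁴ = 0.13200 m
Δh = 0.08352 + 0.14080 + 0.13200 = 0.35632 m ≈ 360 mm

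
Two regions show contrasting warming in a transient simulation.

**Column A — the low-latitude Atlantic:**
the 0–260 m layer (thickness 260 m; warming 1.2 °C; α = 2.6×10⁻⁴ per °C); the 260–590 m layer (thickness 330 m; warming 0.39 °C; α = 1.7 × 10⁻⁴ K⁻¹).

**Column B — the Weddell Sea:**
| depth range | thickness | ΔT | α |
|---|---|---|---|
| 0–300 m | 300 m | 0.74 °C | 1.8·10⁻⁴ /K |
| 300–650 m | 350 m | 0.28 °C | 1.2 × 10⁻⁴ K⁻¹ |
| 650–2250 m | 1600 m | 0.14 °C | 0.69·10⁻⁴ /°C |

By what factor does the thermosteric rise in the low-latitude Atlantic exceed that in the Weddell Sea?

A 2.6×10⁻⁴ × 260 × 1.2 = 0.08112 m
A 260–590 m: 0.39 × 1.7×10⁻⁴ × 330 = 0.021879 m
A total: 0.102999 m
B 0.74 × 300 × 1.8×10⁻⁴ = 0.03996 m
B 300–650 m: 1.2×10⁻⁴ × 0.28 × 350 = 0.01176 m
B 0.14 × 1600 × 0.69×10⁻⁴ = 0.015456 m
B total: 0.067176 m
Ratio: 0.102999 / 0.067176 ≈ 1.533

≈ 1.5×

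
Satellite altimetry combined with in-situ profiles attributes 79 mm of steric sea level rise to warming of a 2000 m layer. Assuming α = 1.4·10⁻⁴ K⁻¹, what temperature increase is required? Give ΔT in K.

ΔT ≈ 0.282 K

ΔT = Δh/(αH) = 0.079 / (1.4×10⁻⁴ × 2000) ≈ 0.2821 K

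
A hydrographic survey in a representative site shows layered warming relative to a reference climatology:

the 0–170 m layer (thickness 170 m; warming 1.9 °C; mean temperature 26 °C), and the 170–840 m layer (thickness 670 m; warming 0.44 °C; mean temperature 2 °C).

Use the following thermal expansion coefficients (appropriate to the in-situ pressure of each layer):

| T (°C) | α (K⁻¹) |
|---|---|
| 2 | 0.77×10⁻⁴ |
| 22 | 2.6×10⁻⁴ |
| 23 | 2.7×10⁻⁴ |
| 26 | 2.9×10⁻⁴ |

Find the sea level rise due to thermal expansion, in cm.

Layer 1 at 26 °C → α = 2.9×10⁻⁴ K⁻¹
Layer 2 at 2 °C → α = 0.77×10⁻⁴ K⁻¹
Layer 1: 1.9 × 170 × 2.9×10⁻⁴ = 0.09367 m
Layer 2: 0.77×10⁻⁴ × 0.44 × 670 = 0.0226996 m
Δh = 0.09367 + 0.0226996 = 0.1163696 m ≈ 11.6 cm

11.6 cm of thermosteric rise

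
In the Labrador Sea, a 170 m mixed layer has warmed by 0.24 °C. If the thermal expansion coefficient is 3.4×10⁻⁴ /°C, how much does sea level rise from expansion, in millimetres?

13.9 mm

Δh = αΔT·H = 3.4×10⁻⁴ × 0.24 × 170 = 0.013872 m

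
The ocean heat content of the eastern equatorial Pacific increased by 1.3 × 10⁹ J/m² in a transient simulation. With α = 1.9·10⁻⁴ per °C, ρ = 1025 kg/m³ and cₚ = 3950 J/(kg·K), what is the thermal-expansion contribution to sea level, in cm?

Δh = αQ/(ρcₚ) = 1.9×10⁻⁴ × 1.3×10⁹ / (1025 × 3950) ≈ 0.061006 m

Δh ≈ 6.10 cm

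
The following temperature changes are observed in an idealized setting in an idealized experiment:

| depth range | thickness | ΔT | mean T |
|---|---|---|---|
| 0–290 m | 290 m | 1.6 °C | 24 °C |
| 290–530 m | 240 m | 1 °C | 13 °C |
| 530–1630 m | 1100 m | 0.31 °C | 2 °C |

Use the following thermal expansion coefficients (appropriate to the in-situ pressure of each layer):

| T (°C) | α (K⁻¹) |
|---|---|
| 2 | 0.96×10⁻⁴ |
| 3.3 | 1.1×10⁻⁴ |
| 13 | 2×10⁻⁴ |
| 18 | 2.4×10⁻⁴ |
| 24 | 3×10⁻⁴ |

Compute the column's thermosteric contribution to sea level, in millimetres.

Δh = 220 mm

Layer 1 at 24 °C → α = 3×10⁻⁴ K⁻¹
Layer 2 at 13 °C → α = 2×10⁻⁴ K⁻¹
Layer 3 at 2 °C → α = 0.96×10⁻⁴ K⁻¹
Layer 1: 3×10⁻⁴ × 1.6 × 290 = 0.13920 m
Layer 2: 240 × 2×10⁻⁴ × 1 = 0.04800 m
Layer 3: 0.31 × 0.96×10⁻⁴ × 1100 = 0.032736 m
Δh = 0.13920 + 0.04800 + 0.032736 = 0.219936 m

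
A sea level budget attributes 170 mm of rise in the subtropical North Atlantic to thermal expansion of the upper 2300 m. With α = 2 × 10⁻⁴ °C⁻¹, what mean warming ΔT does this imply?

ΔT = Δh/(αH) = 0.17 / (2×10⁻⁴ × 2300) ≈ 0.3696 K

ΔT ≈ 0.37 K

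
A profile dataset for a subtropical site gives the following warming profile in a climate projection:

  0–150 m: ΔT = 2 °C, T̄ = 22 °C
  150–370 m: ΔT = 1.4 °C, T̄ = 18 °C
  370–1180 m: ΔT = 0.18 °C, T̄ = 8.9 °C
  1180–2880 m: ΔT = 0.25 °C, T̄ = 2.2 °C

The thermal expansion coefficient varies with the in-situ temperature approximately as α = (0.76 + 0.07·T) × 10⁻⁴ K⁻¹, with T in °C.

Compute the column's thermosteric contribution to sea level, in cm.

Layer 1: α = (0.76 + 0.07×22)×10⁻⁴ = 2.3×10⁻⁴ K⁻¹
Layer 2: α = (0.76 + 0.07×18)×10⁻⁴ = 2.02×10⁻⁴ K⁻¹
Layer 3: α = (0.76 + 0.07×8.9)×10⁻⁴ = 1.383×10⁻⁴ K⁻¹
Layer 4: α = (0.76 + 0.07×2.2)×10⁻⁴ = 0.914×10⁻⁴ K⁻¹
150 × 2.3×10⁻⁴ × 2 = 0.06900 m
150–370 m: 2.02×10⁻⁴ × 1.4 × 220 = 0.062216 m
810 × 0.18 × 1.383×10⁻⁴ = 0.02016414 m
1700 × 0.914×10⁻⁴ × 0.25 = 0.038845 m
Δh = 0.06900 + 0.062216 + 0.02016414 + 0.038845 = 0.19022514 m

Δh = 19 cm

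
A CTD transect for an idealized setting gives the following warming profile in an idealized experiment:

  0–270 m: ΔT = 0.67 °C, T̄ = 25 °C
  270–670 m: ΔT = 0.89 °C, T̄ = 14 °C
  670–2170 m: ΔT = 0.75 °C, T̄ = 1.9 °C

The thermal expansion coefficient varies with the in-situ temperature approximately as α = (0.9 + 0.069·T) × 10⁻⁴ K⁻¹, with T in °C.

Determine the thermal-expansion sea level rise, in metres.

0.230 m

Layer 1: α = (0.9 + 0.069×25)×10⁻⁴ = 2.625×10⁻⁴ K⁻¹
Layer 2: α = (0.9 + 0.069×14)×10⁻⁴ = 1.866×10⁻⁴ K⁻¹
Layer 3: α = (0.9 + 0.069×1.9)×10⁻⁴ = 1.0311×10⁻⁴ K⁻¹
Layer 1: 0.67 × 2.625×10⁻⁴ × 270 = 0.04748625 m
270–670 m: 1.866×10⁻⁴ × 0.89 × 400 = 0.0664296 m
0.75 × 1.0311×10⁻⁴ × 1500 = 0.11599875 m
Δh = 0.04748625 + 0.0664296 + 0.11599875 = 0.2299146 m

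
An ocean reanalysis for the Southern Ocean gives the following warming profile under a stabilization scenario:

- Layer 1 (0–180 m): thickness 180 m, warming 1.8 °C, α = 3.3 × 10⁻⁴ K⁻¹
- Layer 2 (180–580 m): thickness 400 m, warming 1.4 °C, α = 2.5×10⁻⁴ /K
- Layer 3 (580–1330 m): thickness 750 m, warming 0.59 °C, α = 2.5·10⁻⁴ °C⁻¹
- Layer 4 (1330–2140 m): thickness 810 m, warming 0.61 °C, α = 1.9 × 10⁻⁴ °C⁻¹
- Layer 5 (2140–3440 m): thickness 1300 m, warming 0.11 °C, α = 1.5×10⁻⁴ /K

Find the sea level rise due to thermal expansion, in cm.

Δh = 47 cm

180 × 1.8 × 3.3×10⁻⁴ = 0.10692 m
180–580 m: 2.5×10⁻⁴ × 400 × 1.4 = 0.14000 m
580–1330 m: 0.59 × 2.5×10⁻⁴ × 750 = 0.110625 m
1330–2140 m: 0.61 × 1.9×10⁻⁴ × 810 = 0.093879 m
Layer 5: 1300 × 1.5×10⁻⁴ × 0.11 = 0.02145 m
Δh = 0.10692 + 0.14000 + 0.110625 + 0.093879 + 0.02145 = 0.472874 m ≈ 47 cm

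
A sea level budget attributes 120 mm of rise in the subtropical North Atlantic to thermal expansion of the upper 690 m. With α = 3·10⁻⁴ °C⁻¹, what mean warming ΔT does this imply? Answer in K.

ΔT = Δh/(αH) = 0.12 / (3×10⁻⁴ × 690) ≈ 0.5797 K

0.580 K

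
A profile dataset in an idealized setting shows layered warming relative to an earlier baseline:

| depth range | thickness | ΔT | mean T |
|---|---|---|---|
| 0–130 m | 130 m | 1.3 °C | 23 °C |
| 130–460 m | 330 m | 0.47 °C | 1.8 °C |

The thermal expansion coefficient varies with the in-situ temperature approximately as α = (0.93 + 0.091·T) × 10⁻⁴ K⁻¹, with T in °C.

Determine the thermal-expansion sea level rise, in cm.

Layer 1: α = (0.93 + 0.091×23)×10⁻⁴ = 3.023×10⁻⁴ K⁻¹
Layer 2: α = (0.93 + 0.091×1.8)×10⁻⁴ = 1.0938×10⁻⁴ K⁻¹
0–130 m: 3.023×10⁻⁴ × 1.3 × 130 = 0.0510887 m
Layer 2: 330 × 1.0938×10⁻⁴ × 0.47 = 0.016964838 m
Δh = 0.0510887 + 0.016964838 = 0.068053538 m ≈ 6.8 cm

Δh = 6.8 cm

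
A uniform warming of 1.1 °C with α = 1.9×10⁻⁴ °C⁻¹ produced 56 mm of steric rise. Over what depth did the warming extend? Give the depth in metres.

H = Δh/(αΔT) = 0.056 / (1.9×10⁻⁴ × 1.1) ≈ 267.9 m

H ≈ 268 m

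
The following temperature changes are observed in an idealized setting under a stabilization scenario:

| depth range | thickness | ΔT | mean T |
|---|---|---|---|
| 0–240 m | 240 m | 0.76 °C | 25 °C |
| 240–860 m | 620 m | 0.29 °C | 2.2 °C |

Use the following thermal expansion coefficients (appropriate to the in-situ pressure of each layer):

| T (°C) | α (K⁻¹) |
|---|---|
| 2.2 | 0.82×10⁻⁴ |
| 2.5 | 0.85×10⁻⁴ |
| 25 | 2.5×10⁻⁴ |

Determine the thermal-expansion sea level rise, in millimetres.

Δh ≈ 60.3 mm

Layer 1 at 25 °C → α = 2.5×10⁻⁴ K⁻¹
Layer 2 at 2.2 °C → α = 0.82×10⁻⁴ K⁻¹
0–240 m: 240 × 0.76 × 2.5×10⁻⁴ = 0.04560 m
620 × 0.29 × 0.82×10⁻⁴ = 0.0147436 m
Δh = 0.04560 + 0.0147436 = 0.0603436 m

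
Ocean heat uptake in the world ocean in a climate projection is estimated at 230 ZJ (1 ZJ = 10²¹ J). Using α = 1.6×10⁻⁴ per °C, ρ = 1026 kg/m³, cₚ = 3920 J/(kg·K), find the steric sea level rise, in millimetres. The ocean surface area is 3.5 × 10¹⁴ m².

26.1 mm of thermosteric rise

Per unit area: Q = 230×10²¹ / (3.5×10¹⁴) ≈ 6.571×10⁸ J/m²
Δh = αQ/(ρcₚ) = 1.6×10⁻⁴ × 6.571×10⁸ / (1026 × 3920) ≈ 0.026141 m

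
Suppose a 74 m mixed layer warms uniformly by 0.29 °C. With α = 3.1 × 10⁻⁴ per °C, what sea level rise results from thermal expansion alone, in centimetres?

0.665 cm of thermosteric rise

Δh = αΔT·H = 3.1×10⁻⁴ × 0.29 × 74 = 0.0066526 m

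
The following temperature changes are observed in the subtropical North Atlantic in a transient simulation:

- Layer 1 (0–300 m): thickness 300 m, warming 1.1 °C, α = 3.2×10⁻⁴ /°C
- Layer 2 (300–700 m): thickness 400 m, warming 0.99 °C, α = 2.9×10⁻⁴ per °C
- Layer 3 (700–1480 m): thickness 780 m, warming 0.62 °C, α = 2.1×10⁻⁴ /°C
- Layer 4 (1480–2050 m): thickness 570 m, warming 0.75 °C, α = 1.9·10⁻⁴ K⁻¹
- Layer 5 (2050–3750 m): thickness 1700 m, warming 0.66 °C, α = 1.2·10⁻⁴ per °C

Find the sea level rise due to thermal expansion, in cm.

1.1 × 300 × 3.2×10⁻⁴ = 0.10560 m
300–700 m: 400 × 0.99 × 2.9×10⁻⁴ = 0.11484 m
Layer 3: 780 × 2.1×10⁻⁴ × 0.62 = 0.101556 m
Layer 4: 0.75 × 570 × 1.9×10⁻⁴ = 0.081225 m
2050–3750 m: 1.2×10⁻⁴ × 1700 × 0.66 = 0.13464 m
Δh = 0.10560 + 0.11484 + 0.101556 + 0.081225 + 0.13464 = 0.537861 m

53.8 cm of thermosteric rise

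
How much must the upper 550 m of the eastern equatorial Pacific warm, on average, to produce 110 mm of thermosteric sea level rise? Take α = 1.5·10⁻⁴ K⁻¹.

1.33 K

ΔT = Δh/(αH) = 0.11 / (1.5×10⁻⁴ × 550) ≈ 1.333 K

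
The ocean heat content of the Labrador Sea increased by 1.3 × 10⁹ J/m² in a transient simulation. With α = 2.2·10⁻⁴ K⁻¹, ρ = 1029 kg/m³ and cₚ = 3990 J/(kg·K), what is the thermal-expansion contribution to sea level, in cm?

Δh = αQ/(ρcₚ) = 2.2×10⁻⁴ × 1.3×10⁹ / (1029 × 3990) ≈ 0.069659 m

Δh ≈ 7.0 cm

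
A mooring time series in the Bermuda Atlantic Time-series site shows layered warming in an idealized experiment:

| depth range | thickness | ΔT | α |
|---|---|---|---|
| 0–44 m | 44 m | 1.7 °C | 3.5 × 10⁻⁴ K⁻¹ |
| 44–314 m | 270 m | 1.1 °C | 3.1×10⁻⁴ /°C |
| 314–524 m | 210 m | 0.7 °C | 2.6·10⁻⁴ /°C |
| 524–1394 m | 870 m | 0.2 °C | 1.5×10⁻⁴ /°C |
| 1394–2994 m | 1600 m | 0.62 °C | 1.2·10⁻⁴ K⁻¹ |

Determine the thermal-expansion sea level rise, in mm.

Layer 1: 44 × 3.5×10⁻⁴ × 1.7 = 0.02618 m
Layer 2: 1.1 × 3.1×10⁻⁴ × 270 = 0.09207 m
Layer 3: 2.6×10⁻⁴ × 0.7 × 210 = 0.03822 m
524–1394 m: 870 × 1.5×10⁻⁴ × 0.2 = 0.02610 m
1.2×10⁻⁴ × 1600 × 0.62 = 0.11904 m
Δh = 0.02618 + 0.09207 + 0.03822 + 0.02610 + 0.11904 = 0.30161 m

Δh ≈ 302 mm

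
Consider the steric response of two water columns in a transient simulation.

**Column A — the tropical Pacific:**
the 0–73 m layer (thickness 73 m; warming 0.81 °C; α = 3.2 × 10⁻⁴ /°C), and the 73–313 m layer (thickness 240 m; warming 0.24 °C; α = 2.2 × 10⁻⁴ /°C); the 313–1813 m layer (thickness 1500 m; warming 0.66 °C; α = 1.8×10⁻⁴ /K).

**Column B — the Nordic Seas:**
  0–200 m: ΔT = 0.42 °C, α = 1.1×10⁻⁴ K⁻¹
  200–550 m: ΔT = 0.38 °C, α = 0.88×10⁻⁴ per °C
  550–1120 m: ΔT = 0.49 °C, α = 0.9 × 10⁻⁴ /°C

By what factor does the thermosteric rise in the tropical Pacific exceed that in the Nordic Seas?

A 0–73 m: 73 × 0.81 × 3.2×10⁻⁴ = 0.0189216 m
A Layer 2: 240 × 2.2×10⁻⁴ × 0.24 = 0.012672 m
A 313–1813 m: 1500 × 1.8×10⁻⁴ × 0.66 = 0.17820 m
A total: 0.2097936 m
B 0–200 m: 0.42 × 1.1×10⁻⁴ × 200 = 0.00924 m
B 0.88×10⁻⁴ × 350 × 0.38 = 0.011704 m
B 570 × 0.49 × 0.9×10⁻⁴ = 0.025137 m
B total: 0.046081 m
Ratio: 0.2097936 / 0.046081 ≈ 4.553

4.6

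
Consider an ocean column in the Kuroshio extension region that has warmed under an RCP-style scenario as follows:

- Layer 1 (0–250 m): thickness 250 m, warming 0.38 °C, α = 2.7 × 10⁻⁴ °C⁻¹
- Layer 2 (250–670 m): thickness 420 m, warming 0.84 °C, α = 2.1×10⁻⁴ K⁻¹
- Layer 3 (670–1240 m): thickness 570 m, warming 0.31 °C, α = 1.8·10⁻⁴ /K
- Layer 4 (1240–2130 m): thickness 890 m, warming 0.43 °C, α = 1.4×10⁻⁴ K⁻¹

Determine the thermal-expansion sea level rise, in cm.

19 cm

0.38 × 250 × 2.7×10⁻⁴ = 0.02565 m
420 × 2.1×10⁻⁴ × 0.84 = 0.074088 m
0.31 × 570 × 1.8×10⁻⁴ = 0.031806 m
890 × 0.43 × 1.4×10⁻⁴ = 0.053578 m
Δh = 0.02565 + 0.074088 + 0.031806 + 0.053578 = 0.185122 m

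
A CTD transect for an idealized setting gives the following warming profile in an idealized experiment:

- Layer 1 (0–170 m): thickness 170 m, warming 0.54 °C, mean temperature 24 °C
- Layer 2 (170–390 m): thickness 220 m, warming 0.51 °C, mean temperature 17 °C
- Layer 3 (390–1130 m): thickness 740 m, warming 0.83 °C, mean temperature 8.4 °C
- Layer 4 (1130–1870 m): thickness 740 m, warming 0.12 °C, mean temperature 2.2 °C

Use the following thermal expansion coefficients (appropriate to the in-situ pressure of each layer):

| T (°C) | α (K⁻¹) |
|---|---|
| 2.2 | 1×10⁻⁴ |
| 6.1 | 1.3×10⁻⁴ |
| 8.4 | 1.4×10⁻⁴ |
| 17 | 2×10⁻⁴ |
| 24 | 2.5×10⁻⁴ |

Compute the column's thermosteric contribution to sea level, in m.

0.14 m of thermosteric rise

Layer 1 at 24 °C → α = 2.5×10⁻⁴ K⁻¹
Layer 2 at 17 °C → α = 2×10⁻⁴ K⁻¹
Layer 3 at 8.4 °C → α = 1.4×10⁻⁴ K⁻¹
Layer 4 at 2.2 °C → α = 1×10⁻⁴ K⁻¹
2.5×10⁻⁴ × 170 × 0.54 = 0.02295 m
Layer 2: 0.51 × 2×10⁻⁴ × 220 = 0.02244 m
Layer 3: 0.83 × 1.4×10⁻⁴ × 740 = 0.085988 m
1130–1870 m: 0.12 × 1×10⁻⁴ × 740 = 0.00888 m
Δh = 0.02295 + 0.02244 + 0.085988 + 0.00888 = 0.140258 m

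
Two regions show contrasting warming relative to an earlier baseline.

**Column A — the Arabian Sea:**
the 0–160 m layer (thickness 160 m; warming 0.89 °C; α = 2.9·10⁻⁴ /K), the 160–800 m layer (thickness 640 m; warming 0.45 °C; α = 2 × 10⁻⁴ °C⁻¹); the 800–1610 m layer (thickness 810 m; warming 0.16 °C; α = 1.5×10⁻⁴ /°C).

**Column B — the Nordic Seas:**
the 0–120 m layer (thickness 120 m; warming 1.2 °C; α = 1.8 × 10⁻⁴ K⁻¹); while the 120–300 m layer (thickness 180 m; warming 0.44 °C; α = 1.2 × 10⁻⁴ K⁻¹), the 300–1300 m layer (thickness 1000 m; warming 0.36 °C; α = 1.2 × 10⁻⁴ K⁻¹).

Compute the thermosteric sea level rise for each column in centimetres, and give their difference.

A 0–160 m: 160 × 2.9×10⁻⁴ × 0.89 = 0.041296 m
A Layer 2: 0.45 × 2×10⁻⁴ × 640 = 0.05760 m
A 1.5×10⁻⁴ × 0.16 × 810 = 0.01944 m
A total: 0.118336 m
B 0–120 m: 120 × 1.8×10⁻⁴ × 1.2 = 0.02592 m
B Layer 2: 180 × 0.44 × 1.2×10⁻⁴ = 0.009504 m
B 300–1300 m: 1.2×10⁻⁴ × 0.36 × 1000 = 0.04320 m
B total: 0.078624 m
Difference: 0.118336 − 0.078624 = 0.039712 m

Δh_A ≈ 11.8 cm, Δh_B ≈ 7.86 cm; difference ≈ 3.97 cm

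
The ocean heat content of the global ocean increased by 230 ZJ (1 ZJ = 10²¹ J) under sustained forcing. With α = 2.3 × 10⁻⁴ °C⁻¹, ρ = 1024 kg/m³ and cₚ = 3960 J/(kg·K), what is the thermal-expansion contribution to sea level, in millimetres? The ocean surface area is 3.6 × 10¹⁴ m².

36.2 mm of thermosteric rise

Per unit area: Q = 230×10²¹ / (3.6×10¹⁴) ≈ 6.389×10⁸ J/m²
Δh = αQ/(ρcₚ) = 2.3×10⁻⁴ × 6.389×10⁸ / (1024 × 3960) ≈ 0.036238 m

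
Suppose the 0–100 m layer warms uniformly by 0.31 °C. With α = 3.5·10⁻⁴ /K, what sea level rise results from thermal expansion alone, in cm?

Δh = αΔT·H = 3.5×10⁻⁴ × 0.31 × 100 = 0.01085 m

1.09 cm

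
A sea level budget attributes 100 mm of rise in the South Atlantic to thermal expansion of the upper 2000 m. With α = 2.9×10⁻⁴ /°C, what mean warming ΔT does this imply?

ΔT = Δh/(αH) = 0.1 / (2.9×10⁻⁴ × 2000) ≈ 0.1724 K

ΔT ≈ 0.17 K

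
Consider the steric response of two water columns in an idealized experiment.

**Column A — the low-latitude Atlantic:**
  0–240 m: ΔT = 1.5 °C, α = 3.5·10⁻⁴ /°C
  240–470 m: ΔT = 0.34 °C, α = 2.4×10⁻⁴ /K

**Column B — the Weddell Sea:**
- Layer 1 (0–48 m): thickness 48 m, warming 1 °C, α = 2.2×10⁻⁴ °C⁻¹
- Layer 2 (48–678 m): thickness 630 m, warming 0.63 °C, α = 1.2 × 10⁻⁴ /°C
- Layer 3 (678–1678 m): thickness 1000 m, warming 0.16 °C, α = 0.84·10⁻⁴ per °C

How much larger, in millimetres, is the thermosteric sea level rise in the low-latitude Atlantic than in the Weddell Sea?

A 0–240 m: 240 × 3.5×10⁻⁴ × 1.5 = 0.12600 m
A 240–470 m: 0.34 × 2.4×10⁻⁴ × 230 = 0.018768 m
A total: 0.144768 m
B Layer 1: 2.2×10⁻⁴ × 1 × 48 = 0.01056 m
B Layer 2: 0.63 × 630 × 1.2×10⁻⁴ = 0.047628 m
B 678–1678 m: 1000 × 0.84×10⁻⁴ × 0.16 = 0.01344 m
B total: 0.071628 m
Difference: 0.144768 − 0.071628 = 0.07314 m

73 mm larger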